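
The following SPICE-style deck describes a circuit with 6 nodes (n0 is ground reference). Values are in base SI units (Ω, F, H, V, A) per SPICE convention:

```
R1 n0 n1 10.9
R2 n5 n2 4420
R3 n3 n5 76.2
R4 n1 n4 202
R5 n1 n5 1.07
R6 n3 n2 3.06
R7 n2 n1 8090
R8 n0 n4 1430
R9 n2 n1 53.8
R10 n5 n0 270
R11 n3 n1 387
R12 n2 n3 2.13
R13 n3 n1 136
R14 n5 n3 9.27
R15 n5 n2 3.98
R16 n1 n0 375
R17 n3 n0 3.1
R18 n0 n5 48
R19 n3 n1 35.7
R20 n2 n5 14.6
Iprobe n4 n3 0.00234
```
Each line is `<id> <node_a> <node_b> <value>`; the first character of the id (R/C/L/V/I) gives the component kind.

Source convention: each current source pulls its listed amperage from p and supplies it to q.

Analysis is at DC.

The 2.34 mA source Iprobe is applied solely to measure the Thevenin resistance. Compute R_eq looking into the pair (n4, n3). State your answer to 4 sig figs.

MNA unknowns: 5 node voltages V₁..V_5
R1: Y=0.09174 on G[0,1]
R2: Y=0.0002262 on G[5,2]
R3: Y=0.01312 on G[3,5]
R4: Y=0.004950 on G[1,4]
R5: Y=0.9346 on G[1,5]
R6: Y=0.3268 on G[3,2]
R7: Y=0.0001236 on G[2,1]
R8: Y=0.0006993 on G[0,4]
R9: Y=0.01859 on G[2,1]
R10: Y=0.003704 on G[5,0]
R11: Y=0.002584 on G[3,1]
R12: Y=0.4695 on G[2,3]
R13: Y=0.007353 on G[3,1]
R14: Y=0.1079 on G[5,3]
R15: Y=0.2513 on G[5,2]
R16: Y=0.002667 on G[1,0]
R17: Y=0.3226 on G[3,0]
R18: Y=0.02083 on G[0,5]
R19: Y=0.02801 on G[3,1]
R20: Y=0.06849 on G[2,5]
Iprobe: z[4]−=0.00234, z[3]+=0.00234
solve → V1=-0.003478, V2=0.0008458, V3=0.002071, V4=-0.4172, V5=-0.001949

R_eq = 179.2 Ω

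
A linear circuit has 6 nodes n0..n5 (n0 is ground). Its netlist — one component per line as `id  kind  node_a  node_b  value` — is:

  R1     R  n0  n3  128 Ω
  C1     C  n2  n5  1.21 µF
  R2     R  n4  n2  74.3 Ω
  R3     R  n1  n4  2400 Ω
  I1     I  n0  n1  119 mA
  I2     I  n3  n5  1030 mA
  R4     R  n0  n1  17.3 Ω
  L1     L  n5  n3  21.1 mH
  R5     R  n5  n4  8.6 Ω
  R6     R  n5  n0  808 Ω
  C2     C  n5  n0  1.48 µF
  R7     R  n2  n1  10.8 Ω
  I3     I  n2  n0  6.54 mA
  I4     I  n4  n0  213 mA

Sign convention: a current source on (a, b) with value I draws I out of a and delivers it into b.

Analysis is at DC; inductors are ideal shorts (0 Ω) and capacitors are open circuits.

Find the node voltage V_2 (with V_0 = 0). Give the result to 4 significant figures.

MNA unknowns: 5 node voltages V₁..V_5 plus 1 source current (L1)
R1: Y=0.007812 on G[0,3]
C1: Y=0.000 on G[2,5]
R2: Y=0.01346 on G[4,2]
R3: Y=0.0004167 on G[1,4]
I1: z[0]−=0.119, z[1]+=0.119
I2: z[3]−=1.03, z[5]+=1.03
R4: Y=0.05780 on G[0,1]
L1: row V5−V3=0, i_L1 at 5,3
R5: Y=0.1163 on G[5,4]
R6: Y=0.001238 on G[5,0]
C2: Y=0.000 on G[5,0]
R7: Y=0.09259 on G[2,1]
I3: z[2]−=0.00654, z[0]+=0.00654
I4: z[4]−=0.213, z[0]+=0.213
solve → V1=-0.2108, V2=-1.581, V3=-9.763, V4=-10.52, V5=-9.763
aux → i_L1=0.9537

-1.581 V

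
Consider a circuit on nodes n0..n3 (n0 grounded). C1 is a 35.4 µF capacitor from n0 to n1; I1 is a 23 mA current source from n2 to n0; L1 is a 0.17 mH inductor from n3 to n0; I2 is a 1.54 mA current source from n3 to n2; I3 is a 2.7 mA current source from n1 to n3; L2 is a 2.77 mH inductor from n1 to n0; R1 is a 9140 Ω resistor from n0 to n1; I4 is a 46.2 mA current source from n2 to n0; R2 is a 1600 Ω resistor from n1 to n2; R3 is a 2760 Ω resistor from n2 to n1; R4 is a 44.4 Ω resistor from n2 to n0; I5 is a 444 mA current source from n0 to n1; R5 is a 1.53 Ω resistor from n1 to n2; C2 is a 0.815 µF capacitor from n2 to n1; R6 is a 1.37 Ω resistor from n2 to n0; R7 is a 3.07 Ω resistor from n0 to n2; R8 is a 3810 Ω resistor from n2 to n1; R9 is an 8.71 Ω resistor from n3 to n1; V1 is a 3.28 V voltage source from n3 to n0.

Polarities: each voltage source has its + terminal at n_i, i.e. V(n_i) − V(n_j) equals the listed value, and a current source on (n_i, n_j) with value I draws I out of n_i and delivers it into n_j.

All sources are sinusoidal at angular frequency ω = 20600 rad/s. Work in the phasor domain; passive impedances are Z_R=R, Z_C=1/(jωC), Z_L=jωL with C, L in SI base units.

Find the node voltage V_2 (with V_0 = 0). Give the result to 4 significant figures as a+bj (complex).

0.1635-0.2692j V

MNA unknowns: 3 node voltages V₁..V_3 plus 1 source current (V1)
C1: Y=0.000+0.7292j on G[0,1]
I1: z[2]−=0.023, z[0]+=0.023
L1: Y=0.000-0.2856j on G[3,0]
I2: z[3]−=0.00154, z[2]+=0.00154
I3: z[1]−=0.0027, z[3]+=0.0027
L2: Y=0.000-0.01752j on G[1,0]
R1: Y=0.0001094+0.000j on G[0,1]
I4: z[2]−=0.0462, z[0]+=0.0462
R2: Y=0.0006250+0.000j on G[1,2]
R3: Y=0.0003623+0.000j on G[2,1]
R4: Y=0.02252+0.000j on G[2,0]
I5: z[0]−=0.444, z[1]+=0.444
R5: Y=0.6536+0.000j on G[1,2]
C2: Y=0.000+0.01679j on G[2,1]
R6: Y=0.7299+0.000j on G[2,0]
R7: Y=0.3257+0.000j on G[0,2]
R8: Y=0.0002625+0.000j on G[2,1]
R9: Y=0.1148+0.000j on G[3,1]
V1: row V3−V0=3.28, i_V1 at 3,0
solve → V1=0.5244-0.7218j, V2=0.1635-0.2692j, V3=3.280+0.000j
aux → i_V1=-0.3152+0.8537j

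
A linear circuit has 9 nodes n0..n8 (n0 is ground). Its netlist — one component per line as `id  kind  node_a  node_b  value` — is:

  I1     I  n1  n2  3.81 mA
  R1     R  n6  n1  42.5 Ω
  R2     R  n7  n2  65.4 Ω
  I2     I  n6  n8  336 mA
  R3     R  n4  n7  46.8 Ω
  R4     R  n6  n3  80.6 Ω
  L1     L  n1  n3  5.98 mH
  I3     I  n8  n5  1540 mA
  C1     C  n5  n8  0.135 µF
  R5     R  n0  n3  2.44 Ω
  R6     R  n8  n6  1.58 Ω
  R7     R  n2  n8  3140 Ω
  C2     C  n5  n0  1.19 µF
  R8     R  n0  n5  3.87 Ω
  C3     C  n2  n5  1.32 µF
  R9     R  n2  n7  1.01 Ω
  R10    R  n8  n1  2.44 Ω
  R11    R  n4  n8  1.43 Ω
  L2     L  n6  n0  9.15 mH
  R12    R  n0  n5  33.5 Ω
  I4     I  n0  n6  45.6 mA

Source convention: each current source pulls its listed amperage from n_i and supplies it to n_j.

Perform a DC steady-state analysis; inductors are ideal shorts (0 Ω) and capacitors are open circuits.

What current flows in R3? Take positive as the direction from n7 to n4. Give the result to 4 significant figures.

0.003751 A

MNA unknowns: 8 node voltages V₁..V_8 plus 2 source currents (L1, L2)
I1: z[1]−=0.00381, z[2]+=0.00381
R1: Y=0.02353 on G[6,1]
R2: Y=0.01529 on G[7,2]
I2: z[6]−=0.336, z[8]+=0.336
R3: Y=0.02137 on G[4,7]
R4: Y=0.01241 on G[6,3]
L1: row V1−V3=0, i_L1 at 1,3
I3: z[8]−=1.54, z[5]+=1.54
C1: Y=0.000 on G[5,8]
R5: Y=0.4098 on G[0,3]
R6: Y=0.6329 on G[8,6]
R7: Y=0.0003185 on G[2,8]
C2: Y=0.000 on G[5,0]
R8: Y=0.2584 on G[0,5]
C3: Y=0.000 on G[2,5]
R9: Y=0.9901 on G[2,7]
R10: Y=0.4098 on G[8,1]
R11: Y=0.6993 on G[4,8]
L2: row V6−V0=0, i_L2 at 6,0
R12: Y=0.02985 on G[0,5]
I4: z[0]−=0.0456, z[6]+=0.0456
solve → V1=-0.6847, V2=-1.235, V3=-0.6847, V4=-1.415, V5=5.343, V6=0.000, V7=-1.239, V8=-1.420
aux → i_L1=-0.2891, i_L2=-1.214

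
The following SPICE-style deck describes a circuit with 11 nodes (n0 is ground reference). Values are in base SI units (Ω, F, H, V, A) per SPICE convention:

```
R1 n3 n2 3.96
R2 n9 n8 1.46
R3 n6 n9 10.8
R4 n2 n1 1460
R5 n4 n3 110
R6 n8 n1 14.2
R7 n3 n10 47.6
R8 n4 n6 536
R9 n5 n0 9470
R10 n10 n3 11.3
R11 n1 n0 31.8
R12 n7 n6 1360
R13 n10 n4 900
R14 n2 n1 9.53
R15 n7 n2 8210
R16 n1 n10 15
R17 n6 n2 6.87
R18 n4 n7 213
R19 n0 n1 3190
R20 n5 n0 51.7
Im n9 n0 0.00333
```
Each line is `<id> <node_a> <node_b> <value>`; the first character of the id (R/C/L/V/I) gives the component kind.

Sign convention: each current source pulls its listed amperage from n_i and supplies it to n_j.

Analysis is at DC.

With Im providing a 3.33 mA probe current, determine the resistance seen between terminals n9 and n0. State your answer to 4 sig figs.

R_eq = 41.06 Ω

MNA unknowns: 10 node voltages V₁..V_10
R1: Y=0.2525 on G[3,2]
R2: Y=0.6849 on G[9,8]
R3: Y=0.09259 on G[6,9]
R4: Y=0.0006849 on G[2,1]
R5: Y=0.009091 on G[4,3]
R6: Y=0.07042 on G[8,1]
R7: Y=0.02101 on G[3,10]
R8: Y=0.001866 on G[4,6]
R9: Y=0.0001056 on G[5,0]
R10: Y=0.08850 on G[10,3]
R11: Y=0.03145 on G[1,0]
R12: Y=0.0007353 on G[7,6]
R13: Y=0.001111 on G[10,4]
R14: Y=0.1049 on G[2,1]
R15: Y=0.0001218 on G[7,2]
R16: Y=0.06667 on G[1,10]
R17: Y=0.1456 on G[6,2]
R18: Y=0.004695 on G[4,7]
R19: Y=0.0003135 on G[0,1]
R20: Y=0.01934 on G[5,0]
Im: z[9]−=0.00333, z[0]+=0.00333
solve → V1=-0.1048, V2=-0.1140, V3=-0.1128, V4=-0.1145, V5=0.000, V6=-0.1227, V7=-0.1155, V8=-0.1337, V9=-0.1367, V10=-0.1098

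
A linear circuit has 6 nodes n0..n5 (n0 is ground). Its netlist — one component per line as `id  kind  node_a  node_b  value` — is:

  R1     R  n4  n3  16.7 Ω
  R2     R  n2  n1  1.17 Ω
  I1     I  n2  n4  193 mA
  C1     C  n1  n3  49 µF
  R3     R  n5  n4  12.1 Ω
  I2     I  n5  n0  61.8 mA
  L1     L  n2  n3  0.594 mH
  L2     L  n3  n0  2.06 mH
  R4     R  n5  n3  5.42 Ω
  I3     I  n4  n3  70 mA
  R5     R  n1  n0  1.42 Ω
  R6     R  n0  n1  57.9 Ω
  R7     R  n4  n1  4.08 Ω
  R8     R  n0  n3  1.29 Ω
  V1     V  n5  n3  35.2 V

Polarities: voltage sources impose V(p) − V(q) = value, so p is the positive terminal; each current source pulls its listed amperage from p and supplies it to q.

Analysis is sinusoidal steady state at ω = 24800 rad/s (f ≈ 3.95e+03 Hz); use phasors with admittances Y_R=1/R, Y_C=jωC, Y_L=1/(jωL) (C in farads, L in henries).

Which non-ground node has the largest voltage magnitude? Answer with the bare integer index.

Element admittances at ω=24800 rad/s:
  Y(R1) = 0.05988+0.000j S between n4,n3
  Y(R2) = 0.8547+0.000j S between n2,n1
  I1: injects 0.193 A into n4 (from n2)
  Y(C1) = 0.000+1.215j S between n1,n3
  Y(R3) = 0.08264+0.000j S between n5,n4
  I2: injects 0.0618 A into n0 (from n5)
  Y(L1) = 0.000-0.06788j S between n2,n3
  Y(L2) = 0.000-0.01957j S between n3,n0
  Y(R4) = 0.1845+0.000j S between n5,n3
  I3: injects 0.07 A into n3 (from n4)
  Y(R5) = 0.7042+0.000j S between n1,n0
  Y(R6) = 0.01727+0.000j S between n0,n1
  Y(R7) = 0.2451+0.000j S between n4,n1
  Y(R8) = 0.7752+0.000j S between n0,n3
  V1: constraint V(n5)−V(n3) = 35.2
Assemble and solve the 6×6 MNA system:
  V(n1)=0.2240-0.6869j  V(n2)=0.1004-0.6548j  V(n3)=-0.3042+0.6316j  V(n4)=7.852-0.2021j  V(n5)=34.90+0.6316j
  i(V1)=-8.791-0.06890j

5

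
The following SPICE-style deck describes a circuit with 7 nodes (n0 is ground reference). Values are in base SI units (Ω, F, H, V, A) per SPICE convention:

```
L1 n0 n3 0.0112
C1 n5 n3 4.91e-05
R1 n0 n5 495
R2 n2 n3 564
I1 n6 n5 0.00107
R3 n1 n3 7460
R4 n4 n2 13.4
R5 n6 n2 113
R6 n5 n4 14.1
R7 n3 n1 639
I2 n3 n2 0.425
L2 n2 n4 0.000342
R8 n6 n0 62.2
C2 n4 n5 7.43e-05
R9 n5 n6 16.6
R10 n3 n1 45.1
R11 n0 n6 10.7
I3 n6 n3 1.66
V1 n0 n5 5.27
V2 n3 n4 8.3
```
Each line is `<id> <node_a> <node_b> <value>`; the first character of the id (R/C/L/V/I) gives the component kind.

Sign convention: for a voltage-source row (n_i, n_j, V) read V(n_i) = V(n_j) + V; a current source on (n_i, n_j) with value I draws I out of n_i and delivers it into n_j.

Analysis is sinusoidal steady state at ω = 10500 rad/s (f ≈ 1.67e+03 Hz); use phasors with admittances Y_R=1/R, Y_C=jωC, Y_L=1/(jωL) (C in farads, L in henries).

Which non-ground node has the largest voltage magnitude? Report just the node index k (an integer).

Apply KCL at each of the 6 non-ground nodes and solve the resulting linear system.
Node n1: branches {R3, R7, R10} → V_1 = -0.1943-1.444j
Node n2: branches {R2, R4, R5, I2, L2} → V_2 = -8.121-0.07437j
Node n3: branches {L1, C1, R2, R3, R7, I2, R10, I3, V2} → V_3 = -0.1943-1.444j
Node n4: branches {R4, R6, L2, C2, V2} → V_4 = -8.494-1.444j
Node n5: branches {C1, R1, I1, R6, C2, R9, V1} → V_5 = -5.270+0.000j
Node n6: branches {I1, R5, R8, R9, R11, I3} → V_6 = -11.48-0.003684j
Source currents: i(V1)=-1.280+0.001248j, i(V2)=0.4887-2.616j

6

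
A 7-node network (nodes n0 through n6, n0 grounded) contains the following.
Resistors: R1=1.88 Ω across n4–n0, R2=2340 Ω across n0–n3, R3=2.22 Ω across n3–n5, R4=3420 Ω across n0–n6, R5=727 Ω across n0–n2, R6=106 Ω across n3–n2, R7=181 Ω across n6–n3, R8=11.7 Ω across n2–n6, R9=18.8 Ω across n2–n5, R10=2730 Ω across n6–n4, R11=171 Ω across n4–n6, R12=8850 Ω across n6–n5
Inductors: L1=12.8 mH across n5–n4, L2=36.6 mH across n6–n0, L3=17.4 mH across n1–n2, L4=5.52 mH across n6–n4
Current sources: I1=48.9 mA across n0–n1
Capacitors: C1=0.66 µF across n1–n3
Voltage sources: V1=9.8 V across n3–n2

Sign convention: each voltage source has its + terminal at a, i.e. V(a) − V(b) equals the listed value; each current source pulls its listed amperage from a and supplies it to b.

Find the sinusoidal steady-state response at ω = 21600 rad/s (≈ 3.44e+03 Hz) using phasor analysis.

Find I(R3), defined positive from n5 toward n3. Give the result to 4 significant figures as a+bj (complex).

-0.4791+0.02690j A

Element admittances at ω=21600 rad/s:
  Y(R1) = 0.5319+0.000j S between n4,n0
  Y(L1) = 0.000-0.003617j S between n5,n4
  I1: injects 0.0489 A into n1 (from n0)
  Y(R2) = 0.0004274+0.000j S between n0,n3
  Y(R3) = 0.4505+0.000j S between n3,n5
  Y(R4) = 0.0002924+0.000j S between n0,n6
  Y(L2) = 0.000-0.001265j S between n6,n0
  Y(L3) = 0.000-0.002661j S between n1,n2
  Y(R5) = 0.001376+0.000j S between n0,n2
  Y(R6) = 0.009434+0.000j S between n3,n2
  Y(L4) = 0.000-0.008387j S between n6,n4
  Y(R7) = 0.005525+0.000j S between n6,n3
  Y(R8) = 0.08547+0.000j S between n2,n6
  Y(R9) = 0.05319+0.000j S between n2,n5
  Y(R10) = 0.0003663+0.000j S between n6,n4
  Y(C1) = 0.000+0.01426j S between n1,n3
  Y(R11) = 0.005848+0.000j S between n4,n6
  Y(R12) = 0.0001130+0.000j S between n6,n5
  V1: constraint V(n3)−V(n2) = 9.8
Assemble and solve the 7×7 MNA system:
  V(n1)=11.72-0.5696j  V(n2)=-0.3330+3.648j  V(n3)=9.467+3.648j  V(n4)=0.07717-0.01441j  V(n5)=8.403+3.707j  V(n6)=-0.07752+3.389j
  i(V1)=-0.5682+0.05597j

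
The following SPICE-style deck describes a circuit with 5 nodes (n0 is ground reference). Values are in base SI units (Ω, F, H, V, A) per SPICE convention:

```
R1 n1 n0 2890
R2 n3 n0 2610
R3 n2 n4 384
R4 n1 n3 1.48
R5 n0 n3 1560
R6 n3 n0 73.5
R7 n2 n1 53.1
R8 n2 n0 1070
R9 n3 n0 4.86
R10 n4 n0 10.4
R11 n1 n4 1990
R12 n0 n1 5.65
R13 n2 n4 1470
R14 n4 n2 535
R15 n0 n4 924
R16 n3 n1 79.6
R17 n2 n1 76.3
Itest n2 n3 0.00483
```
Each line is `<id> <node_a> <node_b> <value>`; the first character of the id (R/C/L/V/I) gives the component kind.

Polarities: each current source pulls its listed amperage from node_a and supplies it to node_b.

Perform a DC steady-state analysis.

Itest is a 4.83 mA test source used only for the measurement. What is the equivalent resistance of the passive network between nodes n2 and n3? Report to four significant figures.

R_eq = 27.60 Ω

MNA unknowns: 4 node voltages V₁..V_4
R1: Y=0.0003460 on G[1,0]
R2: Y=0.0003831 on G[3,0]
R3: Y=0.002604 on G[2,4]
R4: Y=0.6757 on G[1,3]
R5: Y=0.0006410 on G[0,3]
R6: Y=0.01361 on G[3,0]
R7: Y=0.01883 on G[2,1]
R8: Y=0.0009346 on G[2,0]
R9: Y=0.2058 on G[3,0]
R10: Y=0.09615 on G[4,0]
R11: Y=0.0005025 on G[1,4]
R12: Y=0.1770 on G[0,1]
R13: Y=0.0006803 on G[2,4]
R14: Y=0.001869 on G[4,2]
R15: Y=0.001082 on G[0,4]
R16: Y=0.01256 on G[3,1]
R17: Y=0.01311 on G[2,1]
Itest: z[2]−=0.00483, z[3]+=0.00483
solve → V1=-0.001227, V2=-0.1289, V3=0.004386, V4=-0.006463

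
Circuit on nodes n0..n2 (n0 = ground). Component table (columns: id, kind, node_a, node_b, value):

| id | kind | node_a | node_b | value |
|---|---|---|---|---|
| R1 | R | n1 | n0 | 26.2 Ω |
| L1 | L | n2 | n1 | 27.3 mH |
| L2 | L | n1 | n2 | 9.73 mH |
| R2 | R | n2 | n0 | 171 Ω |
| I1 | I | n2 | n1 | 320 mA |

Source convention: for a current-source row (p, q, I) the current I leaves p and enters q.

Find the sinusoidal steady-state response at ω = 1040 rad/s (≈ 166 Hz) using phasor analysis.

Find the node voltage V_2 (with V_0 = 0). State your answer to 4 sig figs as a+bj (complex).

-0.07820-2.067j V

MNA unknowns: 2 node voltages V₁..V_2
R1: Y=0.03817+0.000j on G[1,0]
L1: Y=0.000-0.03522j on G[2,1]
L2: Y=0.000-0.09882j on G[1,2]
R2: Y=0.005848+0.000j on G[2,0]
I1: z[2]−=0.32, z[1]+=0.32
solve → V1=0.01198+0.3167j, V2=-0.07820-2.067j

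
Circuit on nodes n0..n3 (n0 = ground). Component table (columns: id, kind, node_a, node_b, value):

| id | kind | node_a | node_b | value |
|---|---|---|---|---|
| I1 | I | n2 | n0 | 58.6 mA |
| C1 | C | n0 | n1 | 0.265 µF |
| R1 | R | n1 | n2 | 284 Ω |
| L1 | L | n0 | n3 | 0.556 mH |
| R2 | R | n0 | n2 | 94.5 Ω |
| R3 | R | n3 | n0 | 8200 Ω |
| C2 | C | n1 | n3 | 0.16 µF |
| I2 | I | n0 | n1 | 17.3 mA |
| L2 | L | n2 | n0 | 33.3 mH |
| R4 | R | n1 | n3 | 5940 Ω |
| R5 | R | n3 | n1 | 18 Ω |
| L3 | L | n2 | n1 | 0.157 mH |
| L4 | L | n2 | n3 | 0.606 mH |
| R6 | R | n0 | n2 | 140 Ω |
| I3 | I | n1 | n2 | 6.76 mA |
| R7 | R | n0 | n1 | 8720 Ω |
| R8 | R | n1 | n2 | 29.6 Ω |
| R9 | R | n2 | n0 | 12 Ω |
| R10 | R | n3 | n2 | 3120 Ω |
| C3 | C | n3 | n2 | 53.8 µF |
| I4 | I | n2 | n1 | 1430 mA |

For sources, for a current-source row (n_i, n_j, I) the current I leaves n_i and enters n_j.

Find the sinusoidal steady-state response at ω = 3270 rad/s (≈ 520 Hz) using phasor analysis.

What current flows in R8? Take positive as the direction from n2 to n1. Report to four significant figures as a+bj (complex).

Apply KCL at each of the 3 non-ground nodes and solve the resulting linear system.
Node n1: branches {C1, R1, C2, I2, R4, R5, L3, I3, R7, R8, I4} → V_1 = 0.03510+0.5348j
Node n2: branches {I1, R1, R2, L2, L3, L4, R6, I3, R8, R9, R10, C3, I4} → V_2 = 0.003566-0.2025j
Node n3: branches {L1, R3, C2, R4, R5, L4, R10, C3} → V_3 = -0.03712-0.07152j

-0.001065-0.02491j A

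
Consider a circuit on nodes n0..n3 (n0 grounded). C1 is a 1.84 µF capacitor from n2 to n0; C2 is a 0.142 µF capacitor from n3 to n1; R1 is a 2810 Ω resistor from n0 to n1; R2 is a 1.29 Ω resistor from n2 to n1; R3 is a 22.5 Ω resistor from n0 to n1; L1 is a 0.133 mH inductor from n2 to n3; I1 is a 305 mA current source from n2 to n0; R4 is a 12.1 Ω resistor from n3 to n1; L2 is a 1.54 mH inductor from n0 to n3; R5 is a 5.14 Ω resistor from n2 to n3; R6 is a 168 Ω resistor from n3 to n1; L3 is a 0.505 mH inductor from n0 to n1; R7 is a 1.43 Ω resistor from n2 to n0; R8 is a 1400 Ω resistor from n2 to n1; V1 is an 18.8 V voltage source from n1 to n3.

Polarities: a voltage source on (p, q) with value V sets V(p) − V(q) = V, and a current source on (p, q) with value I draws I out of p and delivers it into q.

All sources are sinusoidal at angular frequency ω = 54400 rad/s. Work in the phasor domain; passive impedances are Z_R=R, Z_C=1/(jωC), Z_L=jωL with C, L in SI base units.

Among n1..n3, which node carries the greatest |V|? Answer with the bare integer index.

3

MNA unknowns: 3 node voltages V₁..V_3 plus 1 source current (V1)
C1: Y=0.000+0.1001j on G[2,0]
C2: Y=0.000+0.007725j on G[3,1]
R1: Y=0.0003559+0.000j on G[0,1]
R2: Y=0.7752+0.000j on G[2,1]
R3: Y=0.04444+0.000j on G[0,1]
L1: Y=0.000-0.1382j on G[2,3]
I1: z[2]−=0.305, z[0]+=0.305
R4: Y=0.08264+0.000j on G[3,1]
L2: Y=0.000-0.01194j on G[0,3]
R5: Y=0.1946+0.000j on G[2,3]
R6: Y=0.005952+0.000j on G[3,1]
L3: Y=0.000-0.03640j on G[0,1]
R7: Y=0.6993+0.000j on G[2,0]
R8: Y=0.0007143+0.000j on G[2,1]
V1: row V1−V3=18.8, i_V1 at 1,3
solve → V1=3.493-1.956j, V2=-0.5077+0.1185j, V3=-15.31-1.956j
aux → i_V1=-4.855+1.679j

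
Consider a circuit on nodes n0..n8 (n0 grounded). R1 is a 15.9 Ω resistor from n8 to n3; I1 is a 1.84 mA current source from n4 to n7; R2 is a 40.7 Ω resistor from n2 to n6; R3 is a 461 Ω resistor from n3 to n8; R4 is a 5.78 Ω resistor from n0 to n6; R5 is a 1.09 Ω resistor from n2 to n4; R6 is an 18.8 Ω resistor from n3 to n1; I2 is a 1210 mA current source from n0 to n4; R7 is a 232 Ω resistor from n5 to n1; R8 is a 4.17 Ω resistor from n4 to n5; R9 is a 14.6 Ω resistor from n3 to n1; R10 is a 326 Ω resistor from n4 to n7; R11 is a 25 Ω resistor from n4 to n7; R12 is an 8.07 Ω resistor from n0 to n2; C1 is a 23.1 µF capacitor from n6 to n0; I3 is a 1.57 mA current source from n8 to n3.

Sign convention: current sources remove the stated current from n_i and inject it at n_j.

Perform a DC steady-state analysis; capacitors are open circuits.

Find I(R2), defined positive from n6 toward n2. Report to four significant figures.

-0.1790 A

MNA unknowns: 8 node voltages V₁..V_8
R1: Y=0.06289 on G[8,3]
I1: z[4]−=0.00184, z[7]+=0.00184
R2: Y=0.02457 on G[2,6]
R3: Y=0.002169 on G[3,8]
R4: Y=0.1730 on G[0,6]
R5: Y=0.9174 on G[2,4]
R6: Y=0.05319 on G[3,1]
I2: z[0]−=1.21, z[4]+=1.21
R7: Y=0.004310 on G[5,1]
R8: Y=0.2398 on G[4,5]
R9: Y=0.06849 on G[3,1]
R10: Y=0.003067 on G[4,7]
R11: Y=0.04000 on G[4,7]
R12: Y=0.1239 on G[0,2]
C1: Y=0.000 on G[6,0]
I3: z[8]−=0.00157, z[3]+=0.00157
solve → V1=9.639, V2=8.320, V3=9.639, V4=9.639, V5=9.639, V6=1.035, V7=9.682, V8=9.615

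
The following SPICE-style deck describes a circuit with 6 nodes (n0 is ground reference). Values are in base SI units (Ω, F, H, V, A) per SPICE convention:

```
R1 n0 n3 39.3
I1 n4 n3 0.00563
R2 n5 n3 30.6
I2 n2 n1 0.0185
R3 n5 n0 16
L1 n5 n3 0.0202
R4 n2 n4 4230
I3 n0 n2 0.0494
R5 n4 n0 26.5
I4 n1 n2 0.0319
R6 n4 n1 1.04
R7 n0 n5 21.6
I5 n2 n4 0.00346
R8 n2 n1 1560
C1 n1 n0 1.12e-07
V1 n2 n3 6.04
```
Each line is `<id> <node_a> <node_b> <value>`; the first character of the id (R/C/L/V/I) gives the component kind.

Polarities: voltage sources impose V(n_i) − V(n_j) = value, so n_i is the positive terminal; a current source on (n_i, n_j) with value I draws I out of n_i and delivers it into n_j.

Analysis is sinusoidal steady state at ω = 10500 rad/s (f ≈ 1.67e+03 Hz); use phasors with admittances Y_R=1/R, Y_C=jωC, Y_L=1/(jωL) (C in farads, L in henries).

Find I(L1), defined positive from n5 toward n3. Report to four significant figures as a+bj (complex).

-0.0003644+0.004158j A

Element admittances at ω=10500 rad/s:
  Y(R1) = 0.02545+0.000j S between n0,n3
  I1: injects 0.00563 A into n3 (from n4)
  Y(R2) = 0.03268+0.000j S between n5,n3
  I2: injects 0.0185 A into n1 (from n2)
  Y(R3) = 0.06250+0.000j S between n5,n0
  Y(L1) = 0.000-0.004715j S between n5,n3
  Y(R4) = 0.0002364+0.000j S between n2,n4
  I3: injects 0.0494 A into n2 (from n0)
  Y(R5) = 0.03774+0.000j S between n4,n0
  I4: injects 0.0319 A into n2 (from n1)
  Y(R6) = 0.9615+0.000j S between n4,n1
  Y(R7) = 0.04630+0.000j S between n0,n5
  I5: injects 0.00346 A into n4 (from n2)
  Y(R8) = 0.0006410+0.000j S between n2,n1
  Y(C1) = 0.000+0.001176j S between n1,n0
  V1: constraint V(n2)−V(n3) = 6.04
Assemble and solve the 6×6 MNA system:
  V(n1)=-0.2484+0.009314j  V(n2)=7.190+0.06229j  V(n3)=1.150+0.06229j  V(n4)=-0.2394+0.008975j  V(n5)=0.2682-0.01500j
  i(V1)=0.05282-4.657e-05j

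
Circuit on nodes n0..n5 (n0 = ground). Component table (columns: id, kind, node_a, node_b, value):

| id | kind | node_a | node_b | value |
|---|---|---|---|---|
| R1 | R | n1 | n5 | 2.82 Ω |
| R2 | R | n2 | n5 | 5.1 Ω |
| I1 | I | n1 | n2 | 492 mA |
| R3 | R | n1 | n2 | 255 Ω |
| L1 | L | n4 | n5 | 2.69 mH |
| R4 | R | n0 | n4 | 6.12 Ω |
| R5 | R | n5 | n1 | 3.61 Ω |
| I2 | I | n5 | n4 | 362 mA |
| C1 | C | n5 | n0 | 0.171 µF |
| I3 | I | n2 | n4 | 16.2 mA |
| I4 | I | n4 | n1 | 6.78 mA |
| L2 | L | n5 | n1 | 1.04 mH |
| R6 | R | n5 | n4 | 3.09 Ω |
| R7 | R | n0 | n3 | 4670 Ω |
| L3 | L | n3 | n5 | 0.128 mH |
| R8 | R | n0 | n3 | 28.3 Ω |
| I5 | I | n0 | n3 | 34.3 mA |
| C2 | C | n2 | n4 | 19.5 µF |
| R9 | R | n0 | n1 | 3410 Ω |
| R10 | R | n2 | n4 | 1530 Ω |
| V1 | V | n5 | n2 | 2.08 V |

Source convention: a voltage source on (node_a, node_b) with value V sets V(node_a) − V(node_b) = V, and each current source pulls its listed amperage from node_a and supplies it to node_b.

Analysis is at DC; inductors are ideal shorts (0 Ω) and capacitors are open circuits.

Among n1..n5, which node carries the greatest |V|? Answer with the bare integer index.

2

Apply KCL at each of the 5 non-ground nodes and solve the resulting linear system.
Node n1: branches {R1, I1, R3, R5, I4, L2, R9} → V_1 = 0.1722
Node n2: branches {R2, I1, R3, I3, C2, R10, V1} → V_2 = -1.908
Node n3: branches {R7, L3, R8, I5} → V_3 = 0.1722
Node n4: branches {L1, R4, I2, I3, I4, R6, C2, R10} → V_4 = 0.1722
Node n5: branches {R1, R2, L1, R5, I2, C1, L2, R6, L3, V1} → V_5 = 0.1722
Source currents: i(L1)=0.3419, i(L2)=0.4934, i(L3)=0.02818, i(V1)=-0.8932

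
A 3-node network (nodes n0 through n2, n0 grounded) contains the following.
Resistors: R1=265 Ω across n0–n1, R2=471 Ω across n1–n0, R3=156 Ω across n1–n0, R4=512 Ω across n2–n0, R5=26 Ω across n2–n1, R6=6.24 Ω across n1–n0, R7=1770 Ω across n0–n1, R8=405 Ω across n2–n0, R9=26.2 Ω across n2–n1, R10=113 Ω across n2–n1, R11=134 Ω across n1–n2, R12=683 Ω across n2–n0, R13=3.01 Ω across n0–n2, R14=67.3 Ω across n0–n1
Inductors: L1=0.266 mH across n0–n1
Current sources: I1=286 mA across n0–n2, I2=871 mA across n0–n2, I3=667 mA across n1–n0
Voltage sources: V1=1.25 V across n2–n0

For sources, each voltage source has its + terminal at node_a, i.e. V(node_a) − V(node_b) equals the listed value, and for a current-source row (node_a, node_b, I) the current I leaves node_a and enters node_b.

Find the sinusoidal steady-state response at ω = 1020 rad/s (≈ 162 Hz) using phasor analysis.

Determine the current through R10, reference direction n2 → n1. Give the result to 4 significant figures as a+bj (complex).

0.01116+0.001315j A

Apply KCL at each of the 2 non-ground nodes and solve the resulting linear system.
Node n1: branches {R1, L1, R2, R3, R5, R6, R7, I3, R9, R10, R11, R14} → V_1 = -0.01133-0.1486j
Node n2: branches {I1, R4, R5, I2, R8, R9, R10, R11, R12, R13, V1} → V_2 = 1.250+0.000j
Source currents: i(V1)=0.6171-0.01381j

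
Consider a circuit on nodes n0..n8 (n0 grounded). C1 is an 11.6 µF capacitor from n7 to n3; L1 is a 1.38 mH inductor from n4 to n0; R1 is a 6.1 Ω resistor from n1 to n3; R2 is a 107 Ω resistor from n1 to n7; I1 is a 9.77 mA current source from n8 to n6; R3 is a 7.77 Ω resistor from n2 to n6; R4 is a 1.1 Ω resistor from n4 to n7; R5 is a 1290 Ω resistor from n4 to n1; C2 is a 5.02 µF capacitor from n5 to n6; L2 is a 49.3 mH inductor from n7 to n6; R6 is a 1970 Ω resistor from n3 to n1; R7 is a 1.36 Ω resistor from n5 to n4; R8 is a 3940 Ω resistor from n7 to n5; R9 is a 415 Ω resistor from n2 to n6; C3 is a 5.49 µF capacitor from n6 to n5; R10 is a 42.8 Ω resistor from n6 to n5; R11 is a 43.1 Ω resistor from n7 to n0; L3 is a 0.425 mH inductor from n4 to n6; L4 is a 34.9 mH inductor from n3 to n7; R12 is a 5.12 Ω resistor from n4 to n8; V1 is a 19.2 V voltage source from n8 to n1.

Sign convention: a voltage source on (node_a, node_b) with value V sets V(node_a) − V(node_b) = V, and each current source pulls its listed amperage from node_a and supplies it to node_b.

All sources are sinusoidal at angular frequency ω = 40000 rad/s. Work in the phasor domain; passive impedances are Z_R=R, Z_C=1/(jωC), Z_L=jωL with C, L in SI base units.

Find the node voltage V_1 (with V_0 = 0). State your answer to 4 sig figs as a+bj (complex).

-10.30+2.279j V

MNA unknowns: 8 node voltages V₁..V_8 plus 1 source current (V1)
C1: Y=0.000+0.4640j on G[7,3]
L1: Y=0.000-0.01812j on G[4,0]
R1: Y=0.1639+0.000j on G[1,3]
R2: Y=0.009346+0.000j on G[1,7]
I1: z[8]−=0.00977, z[6]+=0.00977
R3: Y=0.1287+0.000j on G[2,6]
R4: Y=0.9091+0.000j on G[4,7]
R5: Y=0.0007752+0.000j on G[4,1]
C2: Y=0.000+0.2008j on G[5,6]
L2: Y=0.000-0.0005071j on G[7,6]
R6: Y=0.0005076+0.000j on G[3,1]
R7: Y=0.7353+0.000j on G[5,4]
R8: Y=0.0002538+0.000j on G[7,5]
R9: Y=0.002410+0.000j on G[2,6]
C3: Y=0.000+0.2196j on G[6,5]
R10: Y=0.02336+0.000j on G[6,5]
R11: Y=0.02320+0.000j on G[7,0]
L3: Y=0.000-0.05882j on G[4,6]
L4: Y=0.000-0.0007163j on G[3,7]
R12: Y=0.1953+0.000j on G[4,8]
V1: row V8−V1=19.2, i_V1 at 8,1
solve → V1=-10.30+2.279j, V2=0.9318+0.9822j, V3=-1.356+3.888j, V4=0.9111+1.005j, V5=0.9254+1.008j, V6=0.9318+0.9822j, V7=-0.7849+0.7114j, V8=8.895+2.279j
aux → i_V1=-1.569-0.2488j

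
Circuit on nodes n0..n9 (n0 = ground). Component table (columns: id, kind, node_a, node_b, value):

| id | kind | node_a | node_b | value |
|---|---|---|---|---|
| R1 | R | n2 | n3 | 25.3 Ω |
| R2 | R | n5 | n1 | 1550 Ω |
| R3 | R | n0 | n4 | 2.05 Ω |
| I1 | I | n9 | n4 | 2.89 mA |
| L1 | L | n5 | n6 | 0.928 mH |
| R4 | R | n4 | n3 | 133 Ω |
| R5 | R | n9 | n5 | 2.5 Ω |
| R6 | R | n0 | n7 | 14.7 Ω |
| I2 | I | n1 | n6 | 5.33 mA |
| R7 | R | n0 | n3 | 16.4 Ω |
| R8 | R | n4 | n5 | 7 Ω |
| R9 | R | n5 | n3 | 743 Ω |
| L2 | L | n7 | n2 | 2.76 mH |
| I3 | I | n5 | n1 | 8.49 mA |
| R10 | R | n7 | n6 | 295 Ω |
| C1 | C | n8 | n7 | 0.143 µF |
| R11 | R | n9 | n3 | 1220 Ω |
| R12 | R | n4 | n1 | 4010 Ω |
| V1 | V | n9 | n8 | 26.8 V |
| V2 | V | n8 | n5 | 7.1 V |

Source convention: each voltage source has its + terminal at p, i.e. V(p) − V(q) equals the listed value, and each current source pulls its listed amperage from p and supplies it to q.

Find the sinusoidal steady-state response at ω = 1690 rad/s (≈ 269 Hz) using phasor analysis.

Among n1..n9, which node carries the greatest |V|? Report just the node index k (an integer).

9

Element admittances at ω=1690 rad/s:
  Y(R1) = 0.03953+0.000j S between n2,n3
  Y(R2) = 0.0006452+0.000j S between n5,n1
  Y(R3) = 0.4878+0.000j S between n0,n4
  I1: injects 0.00289 A into n4 (from n9)
  Y(L1) = 0.000-0.6376j S between n5,n6
  Y(R4) = 0.007519+0.000j S between n4,n3
  Y(R5) = 0.4000+0.000j S between n9,n5
  Y(R6) = 0.06803+0.000j S between n0,n7
  I2: injects 0.00533 A into n6 (from n1)
  Y(R7) = 0.06098+0.000j S between n0,n3
  Y(R8) = 0.1429+0.000j S between n4,n5
  Y(R9) = 0.001346+0.000j S between n5,n3
  Y(L2) = 0.000-0.2144j S between n7,n2
  I3: injects 0.00849 A into n1 (from n5)
  Y(R10) = 0.003390+0.000j S between n7,n6
  Y(C1) = 0.000+0.0002417j S between n8,n7
  Y(R11) = 0.0008197+0.000j S between n9,n3
  Y(R12) = 0.0002494+0.000j S between n4,n1
  V1: constraint V(n9)−V(n8) = 26.8
  V2: constraint V(n8)−V(n5) = 7.1
Assemble and solve the 11×11 MNA system:
  V(n1)=3.338-0.01062j  V(n2)=0.09459+0.04152j  V(n3)=0.2779+0.01443j  V(n4)=-0.04724-0.002880j  V(n5)=-0.2518-0.01361j  V(n6)=-0.2518-0.003436j  V(n7)=0.08959+0.007715j  V(n8)=6.848-0.01361j  V(n9)=33.65-0.01361j
  i(V1)=-13.59+2.298e-05j  i(V2)=-13.59-0.001610j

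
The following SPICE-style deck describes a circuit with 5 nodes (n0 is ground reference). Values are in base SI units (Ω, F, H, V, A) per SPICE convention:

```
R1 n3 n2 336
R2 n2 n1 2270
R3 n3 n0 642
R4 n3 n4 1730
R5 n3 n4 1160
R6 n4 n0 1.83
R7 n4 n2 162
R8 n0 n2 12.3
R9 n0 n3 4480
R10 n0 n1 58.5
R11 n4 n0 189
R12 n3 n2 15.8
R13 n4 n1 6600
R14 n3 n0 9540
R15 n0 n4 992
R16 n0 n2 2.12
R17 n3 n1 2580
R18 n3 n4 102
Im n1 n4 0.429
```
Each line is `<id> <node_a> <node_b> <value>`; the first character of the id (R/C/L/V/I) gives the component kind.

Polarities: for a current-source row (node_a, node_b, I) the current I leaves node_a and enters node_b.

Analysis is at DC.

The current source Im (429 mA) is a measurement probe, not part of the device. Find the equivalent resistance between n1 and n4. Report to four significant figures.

R_eq = 57.05 Ω

Apply KCL at each of the 4 non-ground nodes and solve the resulting linear system.
Node n1: branches {R2, R10, R13, R17, Im} → V_1 = -23.73
Node n2: branches {R1, R2, R7, R8, R12, R16} → V_2 = -0.01144
Node n3: branches {R1, R3, R4, R5, R9, R12, R14, R17, R18} → V_3 = -0.01974
Node n4: branches {R4, R5, R6, R7, R11, R13, R15, R18, Im} → V_4 = 0.7454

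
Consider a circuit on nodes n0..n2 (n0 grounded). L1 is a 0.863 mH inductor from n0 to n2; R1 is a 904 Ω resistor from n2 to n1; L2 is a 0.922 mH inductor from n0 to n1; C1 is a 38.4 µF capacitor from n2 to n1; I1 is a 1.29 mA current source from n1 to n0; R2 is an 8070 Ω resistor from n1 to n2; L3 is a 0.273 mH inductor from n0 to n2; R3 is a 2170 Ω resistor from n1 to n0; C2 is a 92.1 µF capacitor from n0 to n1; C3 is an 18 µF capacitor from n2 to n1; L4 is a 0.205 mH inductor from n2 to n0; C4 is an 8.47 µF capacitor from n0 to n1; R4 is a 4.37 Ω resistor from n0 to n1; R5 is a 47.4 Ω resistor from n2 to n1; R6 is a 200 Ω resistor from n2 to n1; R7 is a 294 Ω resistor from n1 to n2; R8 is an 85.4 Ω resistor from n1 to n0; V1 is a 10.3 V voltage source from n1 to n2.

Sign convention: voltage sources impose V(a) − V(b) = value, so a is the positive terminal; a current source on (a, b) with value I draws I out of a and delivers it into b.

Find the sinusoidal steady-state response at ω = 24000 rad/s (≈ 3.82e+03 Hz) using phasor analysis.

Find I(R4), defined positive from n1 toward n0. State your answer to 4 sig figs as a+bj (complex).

-0.4778-0.05847j A

MNA unknowns: 2 node voltages V₁..V_2 plus 1 source current (V1)
L1: Y=0.000-0.04828j on G[0,2]
R1: Y=0.001106+0.000j on G[2,1]
L2: Y=0.000-0.04519j on G[0,1]
C1: Y=0.000+0.9216j on G[2,1]
I1: z[1]−=0.00129, z[0]+=0.00129
R2: Y=0.0001239+0.000j on G[1,2]
L3: Y=0.000-0.1526j on G[0,2]
R3: Y=0.0004608+0.000j on G[1,0]
C2: Y=0.000+2.210j on G[0,1]
C3: Y=0.000+0.4320j on G[2,1]
L4: Y=0.000-0.2033j on G[2,0]
C4: Y=0.000+0.2033j on G[0,1]
R4: Y=0.2288+0.000j on G[0,1]
R5: Y=0.02110+0.000j on G[2,1]
R6: Y=0.005000+0.000j on G[2,1]
R7: Y=0.003401+0.000j on G[1,2]
R8: Y=0.01171+0.000j on G[1,0]
V1: row V1−V2=10.3, i_V1 at 1,2
solve → V1=-2.088-0.2555j, V2=-12.39-0.2555j
aux → i_V1=-0.4198-8.935j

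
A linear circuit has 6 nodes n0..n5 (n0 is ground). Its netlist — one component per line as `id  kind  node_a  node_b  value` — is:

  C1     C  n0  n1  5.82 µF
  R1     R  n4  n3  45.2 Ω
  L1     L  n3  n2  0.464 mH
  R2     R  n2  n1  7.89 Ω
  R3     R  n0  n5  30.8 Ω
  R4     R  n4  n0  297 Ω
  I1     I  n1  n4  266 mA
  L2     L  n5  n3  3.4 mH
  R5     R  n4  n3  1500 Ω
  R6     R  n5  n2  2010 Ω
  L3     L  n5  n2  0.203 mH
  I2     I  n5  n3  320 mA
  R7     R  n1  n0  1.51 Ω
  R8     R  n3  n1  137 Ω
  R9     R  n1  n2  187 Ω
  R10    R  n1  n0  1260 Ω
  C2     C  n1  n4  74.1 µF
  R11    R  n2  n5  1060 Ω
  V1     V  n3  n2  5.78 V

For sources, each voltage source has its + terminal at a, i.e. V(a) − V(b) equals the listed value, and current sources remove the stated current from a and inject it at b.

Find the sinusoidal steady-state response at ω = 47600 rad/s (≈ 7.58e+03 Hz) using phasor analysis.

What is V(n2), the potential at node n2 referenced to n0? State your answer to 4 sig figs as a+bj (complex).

MNA unknowns: 5 node voltages V₁..V_5 plus 1 source current (V1)
C1: Y=0.000+0.2770j on G[0,1]
R1: Y=0.02212+0.000j on G[4,3]
L1: Y=0.000-0.04528j on G[3,2]
R2: Y=0.1267+0.000j on G[2,1]
R3: Y=0.03247+0.000j on G[0,5]
R4: Y=0.003367+0.000j on G[4,0]
I1: z[1]−=0.266, z[4]+=0.266
L2: Y=0.000-0.006179j on G[5,3]
R5: Y=0.0006667+0.000j on G[4,3]
R6: Y=0.0004975+0.000j on G[5,2]
L3: Y=0.000-0.1035j on G[5,2]
I2: z[5]−=0.32, z[3]+=0.32
R7: Y=0.6623+0.000j on G[1,0]
R8: Y=0.007299+0.000j on G[3,1]
R9: Y=0.005348+0.000j on G[1,2]
R10: Y=0.0007937+0.000j on G[1,0]
C2: Y=0.000+3.527j on G[1,4]
R11: Y=0.0009434+0.000j on G[2,5]
V1: row V3−V2=5.78, i_V1 at 3,2
solve → V1=0.08241+0.06911j, V2=-0.7689+0.4766j, V3=5.011+0.4766j, V4=0.08577-0.03804j, V5=-1.102-2.111j
aux → i_V1=0.1558+0.2848j

-0.7689+0.4766j V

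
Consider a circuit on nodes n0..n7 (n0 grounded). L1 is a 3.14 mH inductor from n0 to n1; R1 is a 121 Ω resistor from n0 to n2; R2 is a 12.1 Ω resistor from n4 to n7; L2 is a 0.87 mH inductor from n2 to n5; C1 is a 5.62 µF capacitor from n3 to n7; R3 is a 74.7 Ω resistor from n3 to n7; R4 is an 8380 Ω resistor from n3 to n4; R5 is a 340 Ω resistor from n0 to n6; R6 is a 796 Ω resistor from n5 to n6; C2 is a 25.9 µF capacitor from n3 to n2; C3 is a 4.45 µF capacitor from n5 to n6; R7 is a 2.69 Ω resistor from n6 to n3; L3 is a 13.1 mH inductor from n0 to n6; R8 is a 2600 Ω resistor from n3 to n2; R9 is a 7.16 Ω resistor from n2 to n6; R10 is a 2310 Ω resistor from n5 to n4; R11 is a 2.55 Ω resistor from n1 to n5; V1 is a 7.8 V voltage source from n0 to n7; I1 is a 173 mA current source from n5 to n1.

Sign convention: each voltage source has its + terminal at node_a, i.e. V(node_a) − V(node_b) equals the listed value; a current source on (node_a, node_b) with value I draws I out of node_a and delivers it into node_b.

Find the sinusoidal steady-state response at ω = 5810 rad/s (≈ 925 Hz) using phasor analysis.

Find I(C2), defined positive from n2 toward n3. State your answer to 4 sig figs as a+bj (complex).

Element admittances at ω=5810 rad/s:
  Y(L1) = 0.000-0.05481j S between n0,n1
  Y(R1) = 0.008264+0.000j S between n0,n2
  Y(R2) = 0.08264+0.000j S between n4,n7
  Y(L2) = 0.000-0.1978j S between n2,n5
  Y(C1) = 0.000+0.03265j S between n3,n7
  Y(R3) = 0.01339+0.000j S between n3,n7
  Y(R4) = 0.0001193+0.000j S between n3,n4
  Y(R5) = 0.002941+0.000j S between n0,n6
  Y(R6) = 0.001256+0.000j S between n5,n6
  Y(C2) = 0.000+0.1505j S between n3,n2
  Y(C3) = 0.000+0.02585j S between n5,n6
  Y(R7) = 0.3717+0.000j S between n6,n3
  Y(L3) = 0.000-0.01314j S between n0,n6
  Y(R8) = 0.0003846+0.000j S between n3,n2
  Y(R9) = 0.1397+0.000j S between n2,n6
  Y(R10) = 0.0004329+0.000j S between n5,n4
  Y(R11) = 0.3922+0.000j S between n1,n5
  V1: constraint V(n0)−V(n7) = 7.8
  I1: injects 0.173 A into n1 (from n5)
Assemble and solve the 8×8 MNA system:
  V(n1)=2.189-4.135j  V(n2)=1.724-5.659j  V(n3)=0.2260-5.081j  V(n4)=-7.742-0.03040j  V(n5)=1.170-4.441j  V(n6)=0.7281-5.166j  V(n7)=-7.800+0.000j
  i(V1)=-0.2781-0.1915j

0.08706+0.2254j A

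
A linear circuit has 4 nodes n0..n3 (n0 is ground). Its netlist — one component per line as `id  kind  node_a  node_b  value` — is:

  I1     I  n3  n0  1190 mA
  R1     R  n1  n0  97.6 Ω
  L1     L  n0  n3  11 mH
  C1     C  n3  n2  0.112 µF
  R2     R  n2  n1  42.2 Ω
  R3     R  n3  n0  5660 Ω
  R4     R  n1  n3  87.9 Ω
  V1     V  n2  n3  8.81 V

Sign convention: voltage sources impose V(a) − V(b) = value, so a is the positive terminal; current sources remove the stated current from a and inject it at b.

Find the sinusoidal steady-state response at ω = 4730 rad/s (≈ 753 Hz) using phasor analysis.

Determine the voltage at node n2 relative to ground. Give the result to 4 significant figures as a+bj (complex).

Element admittances at ω=4730 rad/s:
  I1: injects 1.19 A into n0 (from n3)
  Y(R1) = 0.01025+0.000j S between n1,n0
  Y(L1) = 0.000-0.01922j S between n0,n3
  Y(C1) = 0.000+0.0005298j S between n3,n2
  Y(R2) = 0.02370+0.000j S between n2,n1
  Y(R3) = 0.0001767+0.000j S between n3,n0
  Y(R4) = 0.01138+0.000j S between n1,n3
  V1: constraint V(n2)−V(n3) = 8.81
Assemble and solve the 4×4 MNA system:
  V(n1)=-13.23-42.29j  V(n2)=-14.24-54.65j  V(n3)=-23.05-54.65j
  i(V1)=0.02388+0.2881j

-14.24-54.65j V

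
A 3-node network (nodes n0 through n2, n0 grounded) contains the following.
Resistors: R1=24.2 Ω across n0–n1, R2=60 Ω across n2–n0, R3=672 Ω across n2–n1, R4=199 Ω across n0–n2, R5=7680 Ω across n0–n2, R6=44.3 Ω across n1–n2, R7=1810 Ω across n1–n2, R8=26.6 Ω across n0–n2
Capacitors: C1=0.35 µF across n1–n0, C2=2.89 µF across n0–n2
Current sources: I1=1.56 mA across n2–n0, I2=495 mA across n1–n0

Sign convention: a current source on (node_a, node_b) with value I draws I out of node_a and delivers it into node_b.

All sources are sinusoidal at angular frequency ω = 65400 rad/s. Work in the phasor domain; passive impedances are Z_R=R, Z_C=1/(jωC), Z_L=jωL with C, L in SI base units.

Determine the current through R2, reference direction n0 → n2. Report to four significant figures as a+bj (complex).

Element admittances at ω=65400 rad/s:
  Y(R1) = 0.04132+0.000j S between n0,n1
  Y(R2) = 0.01667+0.000j S between n2,n0
  Y(R3) = 0.001488+0.000j S between n2,n1
  Y(R4) = 0.005025+0.000j S between n0,n2
  Y(R5) = 0.0001302+0.000j S between n0,n2
  Y(R6) = 0.02257+0.000j S between n1,n2
  Y(R7) = 0.0005525+0.000j S between n1,n2
  Y(C1) = 0.000+0.02289j S between n1,n0
  I1: injects 0.00156 A into n0 (from n2)
  Y(C2) = 0.000+0.1890j S between n0,n2
  Y(R8) = 0.03759+0.000j S between n0,n2
  I2: injects 0.495 A into n0 (from n1)
Assemble and solve the 2×2 MNA system:
  V(n1)=-6.614+2.614j  V(n2)=-0.03854+0.8525j

0.0006423-0.01421j A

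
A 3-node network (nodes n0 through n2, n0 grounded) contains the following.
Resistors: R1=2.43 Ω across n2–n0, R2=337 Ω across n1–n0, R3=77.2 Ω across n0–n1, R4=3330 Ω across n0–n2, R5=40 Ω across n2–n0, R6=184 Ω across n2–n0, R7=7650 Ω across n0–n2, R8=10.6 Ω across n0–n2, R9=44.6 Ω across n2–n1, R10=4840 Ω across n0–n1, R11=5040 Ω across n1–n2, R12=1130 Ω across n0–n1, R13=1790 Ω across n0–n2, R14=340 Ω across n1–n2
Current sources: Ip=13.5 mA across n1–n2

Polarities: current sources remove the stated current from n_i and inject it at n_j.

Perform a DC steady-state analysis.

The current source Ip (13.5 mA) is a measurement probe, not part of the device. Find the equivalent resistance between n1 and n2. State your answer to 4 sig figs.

R_eq = 23.78 Ω

Apply KCL at each of the 2 non-ground nodes and solve the resulting linear system.
Node n1: branches {R2, R3, R9, R10, R11, R12, R14, Ip} → V_1 = -0.3112
Node n2: branches {R1, R4, R5, R6, R7, R8, R9, R11, R13, R14, Ip} → V_2 = 0.009853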